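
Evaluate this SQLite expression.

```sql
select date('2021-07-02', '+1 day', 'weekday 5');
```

Advancing 1 more day within July lands on 2021-07-03.
`weekday 5` advances to the next Friday; 2021-07-03 is a Saturday, so it moves forward to 2021-07-09.

2021-07-09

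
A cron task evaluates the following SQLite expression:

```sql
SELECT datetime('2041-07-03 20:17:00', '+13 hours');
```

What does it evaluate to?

+13 hours from 2041-07-03 20:17:00 is 2041-07-04 09:17:00 (crosses midnight).

2041-07-04 09:17:00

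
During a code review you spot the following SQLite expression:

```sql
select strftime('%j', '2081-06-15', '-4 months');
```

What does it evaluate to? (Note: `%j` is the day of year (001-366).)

First apply '-4 months': 2081-06-15 → 2081-02-15.
Day-of-year for 2081-02-15: days since 2081-01-01 inclusive = 46, zero-padded to 046.

046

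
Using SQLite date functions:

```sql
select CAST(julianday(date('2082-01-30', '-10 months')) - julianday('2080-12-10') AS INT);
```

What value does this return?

110

Adding -10 months to 2082-01-30 gives 2081-03-30.
21 days remain in December 2080 after the 10th (31 − 10).
January 2081: 31 days.
February 2081: 28 days.
Then 30 days into March 2081.
Total: 21 + 31 + 28 + 30 = 110.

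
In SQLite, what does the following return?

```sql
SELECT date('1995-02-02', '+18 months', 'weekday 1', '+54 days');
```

Adding +18 months to 1995-02-02 gives 1996-08-02.
`weekday 1` advances to the next Monday; 1996-08-02 is a Friday, so it moves forward to 1996-08-05.
Applying '+54 days' to 1996-08-05: counting 54 days forward gives 1996-09-28.

1996-09-28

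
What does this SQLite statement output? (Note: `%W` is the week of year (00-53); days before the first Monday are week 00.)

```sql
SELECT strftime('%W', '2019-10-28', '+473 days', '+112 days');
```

First apply '+473 days', '+112 days': 2019-10-28 → 2021-06-04.
2021-06-04 is a Friday. SQLite's %W counts Mondays since the year started; the result is 22.

22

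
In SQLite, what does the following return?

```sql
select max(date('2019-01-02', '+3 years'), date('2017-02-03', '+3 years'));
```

2022-01-02

date('2019-01-02', '+3 years') → 2022-01-02.
date('2017-02-03', '+3 years') → 2020-02-03.
Later of the two is 2022-01-02.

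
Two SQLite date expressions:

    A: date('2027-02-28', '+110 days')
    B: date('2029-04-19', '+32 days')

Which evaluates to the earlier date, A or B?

A

A = 2027-06-18.
B = 2029-05-21.
A is earlier.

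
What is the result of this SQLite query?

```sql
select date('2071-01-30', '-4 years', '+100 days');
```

Adding -4 years to 2071-01-30 gives 2067-01-30.
Applying '+100 days' to 2067-01-30: counting 100 days forward gives 2067-05-10.

2067-05-10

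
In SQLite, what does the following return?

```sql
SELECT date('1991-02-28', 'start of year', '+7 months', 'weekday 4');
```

1991-08-01

`start of year` rewinds 1991-02-28 to 1991-01-01.
Adding +7 months to 1991-01-01 gives 1991-08-01.
`weekday 4` advances to the next Thursday; 1991-08-01 is already a Thursday, so it stays at 1991-08-01.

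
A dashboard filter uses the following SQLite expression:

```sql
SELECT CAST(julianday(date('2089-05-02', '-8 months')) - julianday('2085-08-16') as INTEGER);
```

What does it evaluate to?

1113

Adding -8 months to 2089-05-02 gives 2088-09-02.
15 days remain in August 2085 after the 16th (31 − 16).
Full months from September 2085 through August 2088 contribute their day counts.
Then 2 days into September 2088.
Total: 15 + 30 + 31 + 30 + 31 + 31 + 28 + 31 + 30 + 31 + 30 + 31 + 31 + 30 + 31 + 30 + 31 + 31 + 28 + 31 + 30 + 31 + 30 + 31 + 31 + 30 + 31 + 30 + 31 + 31 + 29 + 31 + 30 + 31 + 30 + 31 + 31 + 2 = 1113.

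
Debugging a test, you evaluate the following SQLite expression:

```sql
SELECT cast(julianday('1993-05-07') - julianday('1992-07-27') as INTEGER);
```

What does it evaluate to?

284

4 days remain in July 1992 after the 27th (31 − 27).
Full months from August 1992 through April 1993 contribute their day counts.
Then 7 days into May 1993.
Total: 4 + 31 + 30 + 31 + 30 + 31 + 31 + 28 + 31 + 30 + 7 = 284.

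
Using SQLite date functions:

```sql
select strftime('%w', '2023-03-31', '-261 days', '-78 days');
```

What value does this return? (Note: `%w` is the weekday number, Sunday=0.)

2

First apply '-261 days', '-78 days': 2023-03-31 → 2022-04-26.
2022-04-26 is a Tuesday; with Sunday=0 that is 2.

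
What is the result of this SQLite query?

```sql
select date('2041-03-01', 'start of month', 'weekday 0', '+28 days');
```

2041-03-31

`start of month` rewinds 2041-03-01 to 2041-03-01.
`weekday 0` advances to the next Sunday; 2041-03-01 is a Friday, so it moves forward to 2041-03-03.
Advancing 28 more days within March lands on 2041-03-31.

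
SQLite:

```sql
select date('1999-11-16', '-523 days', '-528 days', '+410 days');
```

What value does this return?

1998-02-13

Applying '-523 days' to 1999-11-16: counting 523 days back gives 1998-06-11.
Applying '-528 days' to 1998-06-11: counting 528 days back gives 1996-12-30.
Applying '+410 days' to 1996-12-30: counting 410 days forward gives 1998-02-13.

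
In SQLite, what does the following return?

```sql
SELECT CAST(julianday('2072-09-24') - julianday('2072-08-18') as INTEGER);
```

13 days remain in August 2072 after the 18th (31 − 18).
Then 24 days into September 2072.
Total: 13 + 24 = 37.

37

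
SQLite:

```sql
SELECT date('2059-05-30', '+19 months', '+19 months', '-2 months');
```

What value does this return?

Adding +19 months to 2059-05-30 gives 2060-12-30.
Adding +19 months to 2060-12-30 gives 2062-07-30.
Adding -2 months to 2062-07-30 gives 2062-05-30.

2062-05-30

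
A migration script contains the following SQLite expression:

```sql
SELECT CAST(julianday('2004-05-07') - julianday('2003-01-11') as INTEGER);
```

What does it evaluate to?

20 days remain in January 2003 after the 11th (31 − 11).
Full months from February 2003 through April 2004 contribute their day counts.
Then 7 days into May 2004.
Total: 20 + 28 + 31 + 30 + 31 + 30 + 31 + 31 + 30 + 31 + 30 + 31 + 31 + 29 + 31 + 30 + 7 = 482.

482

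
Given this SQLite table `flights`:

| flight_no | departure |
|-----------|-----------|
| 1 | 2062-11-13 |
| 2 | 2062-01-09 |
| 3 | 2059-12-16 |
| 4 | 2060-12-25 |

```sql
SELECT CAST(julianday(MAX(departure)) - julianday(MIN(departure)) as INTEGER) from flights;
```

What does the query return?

1063

MIN = 2059-12-16, MAX = 2062-11-13.
15 days remain in December 2059 after the 16th (31 − 16).
Full months from January 2060 through October 2062 contribute their day counts.
Then 13 days into November 2062.
Total: 15 + 31 + 29 + 31 + 30 + 31 + 30 + 31 + 31 + 30 + 31 + 30 + 31 + 31 + 28 + 31 + 30 + 31 + 30 + 31 + 31 + 30 + 31 + 30 + 31 + 31 + 28 + 31 + 30 + 31 + 30 + 31 + 31 + 30 + 31 + 13 = 1063.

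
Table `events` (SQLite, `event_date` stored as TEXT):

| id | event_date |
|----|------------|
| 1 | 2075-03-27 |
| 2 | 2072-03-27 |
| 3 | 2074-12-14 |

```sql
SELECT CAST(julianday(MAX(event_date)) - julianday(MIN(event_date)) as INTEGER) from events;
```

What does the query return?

1095

MIN = 2072-03-27, MAX = 2075-03-27.
4 days remain in March 2072 after the 27th (31 − 27).
Full months from April 2072 through February 2075 contribute their day counts.
Then 27 days into March 2075.
Total: 4 + 30 + 31 + 30 + 31 + 31 + 30 + 31 + 30 + 31 + 31 + 28 + 31 + 30 + 31 + 30 + 31 + 31 + 30 + 31 + 30 + 31 + 31 + 28 + 31 + 30 + 31 + 30 + 31 + 31 + 30 + 31 + 30 + 31 + 31 + 28 + 27 = 1095.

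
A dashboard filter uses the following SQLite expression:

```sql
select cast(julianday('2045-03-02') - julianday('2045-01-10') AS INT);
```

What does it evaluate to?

21 days remain in January 2045 after the 10th (31 − 10).
February 2045: 28 days.
Then 2 days into March 2045.
Total: 21 + 28 + 2 = 51.

51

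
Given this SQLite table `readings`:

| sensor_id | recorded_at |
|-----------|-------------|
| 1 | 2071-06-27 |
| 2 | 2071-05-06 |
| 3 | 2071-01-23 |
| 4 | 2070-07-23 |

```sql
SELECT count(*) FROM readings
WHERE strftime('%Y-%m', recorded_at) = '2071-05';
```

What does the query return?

Rows with year-month 2071-05: 2071-05-06 → 1.

1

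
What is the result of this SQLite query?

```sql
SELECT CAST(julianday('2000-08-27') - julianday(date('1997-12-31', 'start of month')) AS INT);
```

1000

`start of month` rewinds 1997-12-31 to 1997-12-01.
30 days remain in December 1997 after the 1st (31 − 1).
Full months from January 1998 through July 2000 contribute their day counts.
Then 27 days into August 2000.
Total: 30 + 31 + 28 + 31 + 30 + 31 + 30 + 31 + 31 + 30 + 31 + 30 + 31 + 31 + 28 + 31 + 30 + 31 + 30 + 31 + 31 + 30 + 31 + 30 + 31 + 31 + 29 + 31 + 30 + 31 + 30 + 31 + 27 = 1000.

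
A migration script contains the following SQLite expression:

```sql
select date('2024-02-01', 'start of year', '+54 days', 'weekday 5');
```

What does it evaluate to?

`start of year` rewinds 2024-02-01 to 2024-01-01.
Applying '+54 days' to 2024-01-01: counting 54 days forward gives 2024-02-24.
`weekday 5` advances to the next Friday; 2024-02-24 is a Saturday, so it moves forward to 2024-03-01.

2024-03-01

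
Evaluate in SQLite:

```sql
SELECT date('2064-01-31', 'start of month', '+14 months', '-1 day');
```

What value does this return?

2065-02-28

`start of month` rewinds 2064-01-31 to 2064-01-01.
Adding +14 months to 2064-01-01 gives 2065-03-01.
Going back 1 day from 2065-03-01 reaches 2065-02-28 (last day of February, 28 days).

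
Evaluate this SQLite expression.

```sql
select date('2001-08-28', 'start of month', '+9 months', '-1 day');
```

2002-04-30

`start of month` rewinds 2001-08-28 to 2001-08-01.
Adding +9 months to 2001-08-01 gives 2002-05-01.
Going back 1 day from 2002-05-01 reaches 2002-04-30 (last day of April, 30 days).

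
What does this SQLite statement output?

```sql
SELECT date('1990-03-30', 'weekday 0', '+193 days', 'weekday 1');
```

`weekday 0` advances to the next Sunday; 1990-03-30 is a Friday, so it moves forward to 1990-04-01.
Applying '+193 days' to 1990-04-01: counting 193 days forward gives 1990-10-11.
`weekday 1` advances to the next Monday; 1990-10-11 is a Thursday, so it moves forward to 1990-10-15.

1990-10-15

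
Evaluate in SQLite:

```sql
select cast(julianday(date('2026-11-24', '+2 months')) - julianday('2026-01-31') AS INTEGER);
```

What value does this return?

358

Adding +2 months to 2026-11-24 gives 2027-01-24.
0 days remain in January 2026 after the 31st (31 − 31).
Full months from February 2026 through December 2026 contribute their day counts.
Then 24 days into January 2027.
Total: 0 + 28 + 31 + 30 + 31 + 30 + 31 + 31 + 30 + 31 + 30 + 31 + 24 = 358.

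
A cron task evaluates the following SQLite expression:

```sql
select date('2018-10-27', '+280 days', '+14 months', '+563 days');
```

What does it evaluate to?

2022-04-19

Applying '+280 days' to 2018-10-27: counting 280 days forward gives 2019-08-03.
Adding +14 months to 2019-08-03 gives 2020-10-03.
Applying '+563 days' to 2020-10-03: counting 563 days forward gives 2022-04-19.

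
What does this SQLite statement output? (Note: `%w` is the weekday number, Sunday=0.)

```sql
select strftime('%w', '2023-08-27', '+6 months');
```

First apply '+6 months': 2023-08-27 → 2024-02-27.
2024-02-27 is a Tuesday; with Sunday=0 that is 2.

2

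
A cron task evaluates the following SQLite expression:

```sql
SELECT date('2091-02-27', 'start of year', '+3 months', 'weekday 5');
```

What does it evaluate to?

`start of year` rewinds 2091-02-27 to 2091-01-01.
Adding +3 months to 2091-01-01 gives 2091-04-01.
`weekday 5` advances to the next Friday; 2091-04-01 is a Sunday, so it moves forward to 2091-04-06.

2091-04-06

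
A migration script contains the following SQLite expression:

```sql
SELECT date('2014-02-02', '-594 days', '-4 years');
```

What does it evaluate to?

Applying '-594 days' to 2014-02-02: counting 594 days back gives 2012-06-18.
Adding -4 years to 2012-06-18 gives 2008-06-18.

2008-06-18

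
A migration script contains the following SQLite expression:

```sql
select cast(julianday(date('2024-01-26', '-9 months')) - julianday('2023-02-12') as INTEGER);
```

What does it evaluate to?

73

Adding -9 months to 2024-01-26 gives 2023-04-26.
16 days remain in February 2023 after the 12th (28 − 12).
March 2023: 31 days.
Then 26 days into April 2023.
Total: 16 + 31 + 26 = 73.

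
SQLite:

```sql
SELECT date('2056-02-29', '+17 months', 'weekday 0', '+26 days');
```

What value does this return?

Adding +17 months to 2056-02-29 gives 2057-07-29.
`weekday 0` advances to the next Sunday; 2057-07-29 is already a Sunday, so it stays at 2057-07-29.
July 2057 has 31 days; 2 remain after the 29th, so 3 days reach 2057-08-01.
Advancing 23 more days within August lands on 2057-08-24.

2057-08-24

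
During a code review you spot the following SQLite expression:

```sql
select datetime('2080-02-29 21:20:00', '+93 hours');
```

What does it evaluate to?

+93 hours from 2080-02-29 21:20:00 is 2080-03-04 18:20:00 (crosses midnight).

2080-03-04 18:20:00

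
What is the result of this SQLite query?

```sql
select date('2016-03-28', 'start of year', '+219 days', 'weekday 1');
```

`start of year` rewinds 2016-03-28 to 2016-01-01.
Applying '+219 days' to 2016-01-01: counting 219 days forward gives 2016-08-07.
`weekday 1` advances to the next Monday; 2016-08-07 is a Sunday, so it moves forward to 2016-08-08.

2016-08-08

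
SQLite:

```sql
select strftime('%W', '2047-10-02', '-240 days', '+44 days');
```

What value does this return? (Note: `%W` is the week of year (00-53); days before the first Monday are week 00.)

11

First apply '-240 days', '+44 days': 2047-10-02 → 2047-03-20.
2047-03-20 is a Wednesday. SQLite's %W counts Mondays since the year started; the result is 11.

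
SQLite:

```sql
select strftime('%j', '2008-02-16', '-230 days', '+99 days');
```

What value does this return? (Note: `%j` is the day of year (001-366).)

First apply '-230 days', '+99 days': 2008-02-16 → 2007-10-08.
Day-of-year for 2007-10-08: days since 2007-01-01 inclusive = 281, zero-padded to 281.

281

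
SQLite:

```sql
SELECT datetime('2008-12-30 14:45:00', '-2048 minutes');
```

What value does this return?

2048 minutes = 34h 8m; -2048 minutes from 2008-12-30 14:45:00 is 2008-12-29 04:37:00 (crosses midnight).

2008-12-29 04:37:00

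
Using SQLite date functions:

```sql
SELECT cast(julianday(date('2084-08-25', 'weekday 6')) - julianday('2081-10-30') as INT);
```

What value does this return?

1031

`weekday 6` advances to the next Saturday; 2084-08-25 is a Friday, so it moves forward to 2084-08-26.
1 day remains in October 2081 after the 30th (31 − 30).
Full months from November 2081 through July 2084 contribute their day counts.
Then 26 days into August 2084.
Total: 1 + 30 + 31 + 31 + 28 + 31 + 30 + 31 + 30 + 31 + 31 + 30 + 31 + 30 + 31 + 31 + 28 + 31 + 30 + 31 + 30 + 31 + 31 + 30 + 31 + 30 + 31 + 31 + 29 + 31 + 30 + 31 + 30 + 31 + 26 = 1031.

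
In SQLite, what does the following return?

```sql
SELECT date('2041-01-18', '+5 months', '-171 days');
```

2040-12-29

Adding +5 months to 2041-01-18 gives 2041-06-18.
Applying '-171 days' to 2041-06-18: counting 171 days back gives 2040-12-29.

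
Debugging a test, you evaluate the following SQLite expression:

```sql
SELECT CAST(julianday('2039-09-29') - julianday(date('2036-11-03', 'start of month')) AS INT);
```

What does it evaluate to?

1062

`start of month` rewinds 2036-11-03 to 2036-11-01.
29 days remain in November 2036 after the 1st (30 − 1).
Full months from December 2036 through August 2039 contribute their day counts.
Then 29 days into September 2039.
Total: 29 + 31 + 31 + 28 + 31 + 30 + 31 + 30 + 31 + 31 + 30 + 31 + 30 + 31 + 31 + 28 + 31 + 30 + 31 + 30 + 31 + 31 + 30 + 31 + 30 + 31 + 31 + 28 + 31 + 30 + 31 + 30 + 31 + 31 + 29 = 1062.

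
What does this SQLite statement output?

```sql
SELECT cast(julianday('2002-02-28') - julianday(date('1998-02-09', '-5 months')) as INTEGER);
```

1633

Adding -5 months to 1998-02-09 gives 1997-09-09.
21 days remain in September 1997 after the 9th (30 − 9).
Full months from October 1997 through January 2002 contribute their day counts.
Then 28 days into February 2002.
Total: 21 + 31 + 30 + 31 + 31 + 28 + 31 + 30 + 31 + 30 + 31 + 31 + 30 + 31 + 30 + 31 + 31 + 28 + 31 + 30 + 31 + 30 + 31 + 31 + 30 + 31 + 30 + 31 + 31 + 29 + 31 + 30 + 31 + 30 + 31 + 31 + 30 + 31 + 30 + 31 + 31 + 28 + 31 + 30 + 31 + 30 + 31 + 31 + 30 + 31 + 30 + 31 + 31 + 28 = 1633.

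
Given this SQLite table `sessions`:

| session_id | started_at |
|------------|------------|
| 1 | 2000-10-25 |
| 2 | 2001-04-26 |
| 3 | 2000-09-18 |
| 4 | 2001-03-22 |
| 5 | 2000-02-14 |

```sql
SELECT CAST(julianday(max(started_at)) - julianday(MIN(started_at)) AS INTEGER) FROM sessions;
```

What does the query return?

437

MIN = 2000-02-14, MAX = 2001-04-26.
15 days remain in February 2000 after the 14th (29 − 14).
Full months from March 2000 through March 2001 contribute their day counts.
Then 26 days into April 2001.
Total: 15 + 31 + 30 + 31 + 30 + 31 + 31 + 30 + 31 + 30 + 31 + 31 + 28 + 31 + 26 = 437.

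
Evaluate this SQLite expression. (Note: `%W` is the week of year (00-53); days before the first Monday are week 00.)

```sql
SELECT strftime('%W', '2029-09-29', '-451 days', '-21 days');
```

First apply '-451 days', '-21 days': 2029-09-29 → 2028-06-14.
2028-06-14 is a Wednesday. SQLite's %W counts Mondays since the year started; the result is 24.

24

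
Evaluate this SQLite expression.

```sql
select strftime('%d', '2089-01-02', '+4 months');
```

First apply '+4 months': 2089-01-02 → 2089-05-02.
`%d` extracts the 2-digit day of month: 02.

02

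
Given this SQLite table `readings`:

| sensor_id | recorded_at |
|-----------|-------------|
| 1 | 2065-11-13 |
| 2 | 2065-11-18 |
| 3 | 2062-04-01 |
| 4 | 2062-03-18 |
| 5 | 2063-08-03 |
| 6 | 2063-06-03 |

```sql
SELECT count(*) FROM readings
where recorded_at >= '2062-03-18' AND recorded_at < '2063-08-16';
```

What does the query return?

Rows in [2062-03-18, 2063-08-16): 2062-04-01, 2062-03-18, 2063-08-03, 2063-06-03 → 4 rows.

4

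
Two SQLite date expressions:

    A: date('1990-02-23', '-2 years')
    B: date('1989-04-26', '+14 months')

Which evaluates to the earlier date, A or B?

A

A = 1988-02-23.
B = 1990-06-26.
A is earlier.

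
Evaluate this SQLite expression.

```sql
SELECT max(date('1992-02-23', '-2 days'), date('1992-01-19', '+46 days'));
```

date('1992-02-23', '-2 days') → 1992-02-21.
date('1992-01-19', '+46 days') → 1992-03-05.
Later of the two is 1992-03-05.

1992-03-05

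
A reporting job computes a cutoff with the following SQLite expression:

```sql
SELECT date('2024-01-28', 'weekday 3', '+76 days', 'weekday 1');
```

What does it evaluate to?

2024-04-22

`weekday 3` advances to the next Wednesday; 2024-01-28 is a Sunday, so it moves forward to 2024-01-31.
Applying '+76 days' to 2024-01-31: counting 76 days forward gives 2024-04-16.
`weekday 1` advances to the next Monday; 2024-04-16 is a Tuesday, so it moves forward to 2024-04-22.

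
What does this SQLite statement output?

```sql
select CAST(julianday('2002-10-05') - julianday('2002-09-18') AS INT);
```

17

12 days remain in September 2002 after the 18th (30 − 18).
Then 5 days into October 2002.
Total: 12 + 5 = 17.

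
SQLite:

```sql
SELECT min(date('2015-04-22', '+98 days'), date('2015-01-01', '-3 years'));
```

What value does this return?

2012-01-01

date('2015-04-22', '+98 days') → 2015-07-29.
date('2015-01-01', '-3 years') → 2012-01-01.
Earlier of the two is 2012-01-01.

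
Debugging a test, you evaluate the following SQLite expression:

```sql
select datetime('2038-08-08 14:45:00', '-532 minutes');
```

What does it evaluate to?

2038-08-08 05:53:00

532 minutes = 8h 52m; -532 minutes from 2038-08-08 14:45:00 is 2038-08-08 05:53:00.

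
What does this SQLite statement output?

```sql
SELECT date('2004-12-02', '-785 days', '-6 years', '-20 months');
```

Applying '-785 days' to 2004-12-02: counting 785 days back gives 2002-10-09.
Adding -6 years to 2002-10-09 gives 1996-10-09.
Adding -20 months to 1996-10-09 gives 1995-02-09.

1995-02-09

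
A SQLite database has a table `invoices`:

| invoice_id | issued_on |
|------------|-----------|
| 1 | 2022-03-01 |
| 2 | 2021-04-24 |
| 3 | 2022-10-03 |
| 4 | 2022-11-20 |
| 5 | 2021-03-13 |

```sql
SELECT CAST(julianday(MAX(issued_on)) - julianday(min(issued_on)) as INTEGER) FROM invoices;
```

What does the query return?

617

MIN = 2021-03-13, MAX = 2022-11-20.
18 days remain in March 2021 after the 13th (31 − 13).
Full months from April 2021 through October 2022 contribute their day counts.
Then 20 days into November 2022.
Total: 18 + 30 + 31 + 30 + 31 + 31 + 30 + 31 + 30 + 31 + 31 + 28 + 31 + 30 + 31 + 30 + 31 + 31 + 30 + 31 + 20 = 617.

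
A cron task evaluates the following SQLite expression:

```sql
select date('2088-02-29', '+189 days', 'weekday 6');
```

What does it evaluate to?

Applying '+189 days' to 2088-02-29: counting 189 days forward gives 2088-09-05.
`weekday 6` advances to the next Saturday; 2088-09-05 is a Sunday, so it moves forward to 2088-09-11.

2088-09-11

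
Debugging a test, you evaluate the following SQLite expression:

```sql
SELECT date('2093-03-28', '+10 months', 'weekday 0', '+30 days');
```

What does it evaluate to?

Adding +10 months to 2093-03-28 gives 2094-01-28.
`weekday 0` advances to the next Sunday; 2094-01-28 is a Thursday, so it moves forward to 2094-01-31.
January 2094 has 31 days; 0 remain after the 31st, so 1 days reach 2094-02-01.
February 2094 has 28 days; 27 remain after the 1st, so 28 days reach 2094-03-01.
Advancing 1 more day within March lands on 2094-03-02.

2094-03-02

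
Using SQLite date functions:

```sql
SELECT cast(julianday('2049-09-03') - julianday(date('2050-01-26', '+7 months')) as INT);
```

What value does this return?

Adding +7 months to 2050-01-26 gives 2050-08-26.
27 days remain in September 2049 after the 3rd (30 − 3).
Full months from October 2049 through July 2050 contribute their day counts.
Then 26 days into August 2050.
Total: 27 + 31 + 30 + 31 + 31 + 28 + 31 + 30 + 31 + 30 + 31 + 26 = 357.
The subtraction is earlier − later, so the result is −357 → -357.

-357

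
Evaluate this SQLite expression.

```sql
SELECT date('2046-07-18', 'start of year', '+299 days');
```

`start of year` rewinds 2046-07-18 to 2046-01-01.
Applying '+299 days' to 2046-01-01: counting 299 days forward gives 2046-10-27.

2046-10-27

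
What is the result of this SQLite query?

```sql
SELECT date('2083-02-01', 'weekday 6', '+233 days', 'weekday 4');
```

2083-09-30

`weekday 6` advances to the next Saturday; 2083-02-01 is a Monday, so it moves forward to 2083-02-06.
Applying '+233 days' to 2083-02-06: counting 233 days forward gives 2083-09-27.
`weekday 4` advances to the next Thursday; 2083-09-27 is a Monday, so it moves forward to 2083-09-30.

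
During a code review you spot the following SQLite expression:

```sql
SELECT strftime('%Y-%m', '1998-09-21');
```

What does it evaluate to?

1998-09

`%Y-%m` extracts the year-month: 1998-09.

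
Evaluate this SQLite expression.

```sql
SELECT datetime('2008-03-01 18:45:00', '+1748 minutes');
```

1748 minutes = 29h 8m; +1748 minutes from 2008-03-01 18:45:00 is 2008-03-02 23:53:00 (crosses midnight).

2008-03-02 23:53:00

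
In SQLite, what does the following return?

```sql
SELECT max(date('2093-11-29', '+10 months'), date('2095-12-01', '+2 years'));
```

date('2093-11-29', '+10 months') → 2094-09-29.
date('2095-12-01', '+2 years') → 2097-12-01.
Later of the two is 2097-12-01.

2097-12-01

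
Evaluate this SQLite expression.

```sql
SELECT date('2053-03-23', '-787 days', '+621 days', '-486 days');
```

Applying '-787 days' to 2053-03-23: counting 787 days back gives 2051-01-26.
Applying '+621 days' to 2051-01-26: counting 621 days forward gives 2052-10-08.
Applying '-486 days' to 2052-10-08: counting 486 days back gives 2051-06-10.

2051-06-10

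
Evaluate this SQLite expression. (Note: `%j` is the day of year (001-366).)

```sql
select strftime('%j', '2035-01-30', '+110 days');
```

First apply '+110 days': 2035-01-30 → 2035-05-20.
Day-of-year for 2035-05-20: days since 2035-01-01 inclusive = 140, zero-padded to 140.

140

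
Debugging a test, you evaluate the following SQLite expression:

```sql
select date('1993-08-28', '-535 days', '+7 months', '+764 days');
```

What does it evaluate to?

Applying '-535 days' to 1993-08-28: counting 535 days back gives 1992-03-11.
Adding +7 months to 1992-03-11 gives 1992-10-11.
Applying '+764 days' to 1992-10-11: counting 764 days forward gives 1994-11-14.

1994-11-14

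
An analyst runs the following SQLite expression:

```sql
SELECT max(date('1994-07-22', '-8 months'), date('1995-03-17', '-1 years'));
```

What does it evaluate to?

1994-03-17

date('1994-07-22', '-8 months') → 1993-11-22.
date('1995-03-17', '-1 years') → 1994-03-17.
Later of the two is 1994-03-17.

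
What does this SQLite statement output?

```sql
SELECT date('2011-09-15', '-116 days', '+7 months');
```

2011-12-22

Applying '-116 days' to 2011-09-15: counting 116 days back gives 2011-05-22.
Adding +7 months to 2011-05-22 gives 2011-12-22.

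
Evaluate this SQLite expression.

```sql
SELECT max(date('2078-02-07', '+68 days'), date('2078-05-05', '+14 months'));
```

2079-07-05

date('2078-02-07', '+68 days') → 2078-04-16.
date('2078-05-05', '+14 months') → 2079-07-05.
Later of the two is 2079-07-05.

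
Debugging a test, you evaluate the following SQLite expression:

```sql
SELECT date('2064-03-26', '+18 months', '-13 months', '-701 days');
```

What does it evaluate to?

2062-09-25

Adding +18 months to 2064-03-26 gives 2065-09-26.
Adding -13 months to 2065-09-26 gives 2064-08-26.
Applying '-701 days' to 2064-08-26: counting 701 days back gives 2062-09-25.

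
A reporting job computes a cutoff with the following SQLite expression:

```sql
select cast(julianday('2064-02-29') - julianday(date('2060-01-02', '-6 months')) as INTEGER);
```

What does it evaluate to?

Adding -6 months to 2060-01-02 gives 2059-07-02.
29 days remain in July 2059 after the 2nd (31 − 2).
Full months from August 2059 through January 2064 contribute their day counts.
Then 29 days into February 2064.
Total: 29 + 31 + 30 + 31 + 30 + 31 + 31 + 29 + 31 + 30 + 31 + 30 + 31 + 31 + 30 + 31 + 30 + 31 + 31 + 28 + 31 + 30 + 31 + 30 + 31 + 31 + 30 + 31 + 30 + 31 + 31 + 28 + 31 + 30 + 31 + 30 + 31 + 31 + 30 + 31 + 30 + 31 + 31 + 28 + 31 + 30 + 31 + 30 + 31 + 31 + 30 + 31 + 30 + 31 + 31 + 29 = 1703.

1703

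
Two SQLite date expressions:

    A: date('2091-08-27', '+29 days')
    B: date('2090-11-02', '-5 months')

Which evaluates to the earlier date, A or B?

B

A = 2091-09-25.
B = 2090-06-02.
B is earlier.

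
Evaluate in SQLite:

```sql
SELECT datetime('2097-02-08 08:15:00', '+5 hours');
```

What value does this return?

+5 hours from 2097-02-08 08:15:00 is 2097-02-08 13:15:00.

2097-02-08 13:15:00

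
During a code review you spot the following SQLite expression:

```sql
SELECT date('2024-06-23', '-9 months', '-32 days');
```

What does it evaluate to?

Adding -9 months to 2024-06-23 gives 2023-09-23.
Going back 23 days from 2023-09-23 reaches 2023-08-31 (last day of August, 31 days).
Going back 9 days within August lands on 2023-08-22.

2023-08-22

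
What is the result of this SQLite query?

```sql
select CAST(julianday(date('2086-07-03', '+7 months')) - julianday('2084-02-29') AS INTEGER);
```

Adding +7 months to 2086-07-03 gives 2087-02-03.
0 days remain in February 2084 after the 29th (29 − 29).
Full months from March 2084 through January 2087 contribute their day counts.
Then 3 days into February 2087.
Total: 0 + 31 + 30 + 31 + 30 + 31 + 31 + 30 + 31 + 30 + 31 + 31 + 28 + 31 + 30 + 31 + 30 + 31 + 31 + 30 + 31 + 30 + 31 + 31 + 28 + 31 + 30 + 31 + 30 + 31 + 31 + 30 + 31 + 30 + 31 + 31 + 3 = 1070.

1070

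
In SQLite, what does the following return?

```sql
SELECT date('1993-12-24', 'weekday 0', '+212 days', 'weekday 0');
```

`weekday 0` advances to the next Sunday; 1993-12-24 is a Friday, so it moves forward to 1993-12-26.
Applying '+212 days' to 1993-12-26: counting 212 days forward gives 1994-07-26.
`weekday 0` advances to the next Sunday; 1994-07-26 is a Tuesday, so it moves forward to 1994-07-31.

1994-07-31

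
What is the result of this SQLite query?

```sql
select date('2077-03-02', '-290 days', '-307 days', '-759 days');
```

Applying '-290 days' to 2077-03-02: counting 290 days back gives 2076-05-16.
Applying '-307 days' to 2076-05-16: counting 307 days back gives 2075-07-14.
Applying '-759 days' to 2075-07-14: counting 759 days back gives 2073-06-15.

2073-06-15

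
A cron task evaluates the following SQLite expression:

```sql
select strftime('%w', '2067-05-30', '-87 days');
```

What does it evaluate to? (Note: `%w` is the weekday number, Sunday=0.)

First apply '-87 days': 2067-05-30 → 2067-03-04.
2067-03-04 is a Friday; with Sunday=0 that is 5.

5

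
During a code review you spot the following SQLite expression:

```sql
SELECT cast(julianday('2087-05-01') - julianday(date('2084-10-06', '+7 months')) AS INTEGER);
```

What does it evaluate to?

725

Adding +7 months to 2084-10-06 gives 2085-05-06.
25 days remain in May 2085 after the 6th (31 − 6).
Full months from June 2085 through April 2087 contribute their day counts.
Then 1 day into May 2087.
Total: 25 + 30 + 31 + 31 + 30 + 31 + 30 + 31 + 31 + 28 + 31 + 30 + 31 + 30 + 31 + 31 + 30 + 31 + 30 + 31 + 31 + 28 + 31 + 30 + 1 = 725.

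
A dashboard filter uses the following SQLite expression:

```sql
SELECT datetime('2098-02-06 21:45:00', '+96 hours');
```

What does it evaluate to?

+96 hours from 2098-02-06 21:45:00 is 2098-02-10 21:45:00 (crosses midnight).

2098-02-10 21:45:00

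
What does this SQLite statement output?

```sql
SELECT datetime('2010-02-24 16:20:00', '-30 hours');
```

2010-02-23 10:20:00

-30 hours from 2010-02-24 16:20:00 is 2010-02-23 10:20:00 (crosses midnight).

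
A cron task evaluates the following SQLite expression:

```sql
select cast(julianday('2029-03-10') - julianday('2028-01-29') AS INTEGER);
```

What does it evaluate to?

2 days remain in January 2028 after the 29th (31 − 29).
Full months from February 2028 through February 2029 contribute their day counts.
Then 10 days into March 2029.
Total: 2 + 29 + 31 + 30 + 31 + 30 + 31 + 31 + 30 + 31 + 30 + 31 + 31 + 28 + 10 = 406.

406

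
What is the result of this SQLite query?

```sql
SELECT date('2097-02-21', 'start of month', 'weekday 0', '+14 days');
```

2097-02-17

`start of month` rewinds 2097-02-21 to 2097-02-01.
`weekday 0` advances to the next Sunday; 2097-02-01 is a Friday, so it moves forward to 2097-02-03.
Advancing 14 more days within February lands on 2097-02-17.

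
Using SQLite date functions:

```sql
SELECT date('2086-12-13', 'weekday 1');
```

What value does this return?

2086-12-16

`weekday 1` advances to the next Monday; 2086-12-13 is a Friday, so it moves forward to 2086-12-16.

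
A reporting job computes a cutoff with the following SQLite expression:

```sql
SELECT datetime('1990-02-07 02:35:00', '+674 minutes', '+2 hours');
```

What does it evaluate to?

1990-02-07 15:49:00

674 minutes = 11h 14m; +674 minutes from 1990-02-07 02:35:00 is 1990-02-07 13:49:00.
+2 hours from 1990-02-07 13:49:00 is 1990-02-07 15:49:00.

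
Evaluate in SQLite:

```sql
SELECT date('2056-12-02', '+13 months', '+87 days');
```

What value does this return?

Adding +13 months to 2056-12-02 gives 2058-01-02.
Applying '+87 days' to 2058-01-02: counting 87 days forward gives 2058-03-30.

2058-03-30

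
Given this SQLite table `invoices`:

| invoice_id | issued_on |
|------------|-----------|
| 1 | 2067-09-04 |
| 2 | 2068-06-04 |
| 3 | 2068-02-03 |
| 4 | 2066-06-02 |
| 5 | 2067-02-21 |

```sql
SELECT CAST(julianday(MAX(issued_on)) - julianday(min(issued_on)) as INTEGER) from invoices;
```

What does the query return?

MIN = 2066-06-02, MAX = 2068-06-04.
28 days remain in June 2066 after the 2nd (30 − 2).
Full months from July 2066 through May 2068 contribute their day counts.
Then 4 days into June 2068.
Total: 28 + 31 + 31 + 30 + 31 + 30 + 31 + 31 + 28 + 31 + 30 + 31 + 30 + 31 + 31 + 30 + 31 + 30 + 31 + 31 + 29 + 31 + 30 + 31 + 4 = 733.

733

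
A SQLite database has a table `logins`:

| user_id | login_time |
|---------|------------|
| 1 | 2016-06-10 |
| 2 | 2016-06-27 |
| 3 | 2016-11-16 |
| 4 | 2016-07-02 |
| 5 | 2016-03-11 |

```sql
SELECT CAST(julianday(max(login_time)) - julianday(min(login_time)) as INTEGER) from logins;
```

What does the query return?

250

MIN = 2016-03-11, MAX = 2016-11-16.
20 days remain in March 2016 after the 11th (31 − 11).
Full months from April 2016 through October 2016 contribute their day counts.
Then 16 days into November 2016.
Total: 20 + 30 + 31 + 30 + 31 + 31 + 30 + 31 + 16 = 250.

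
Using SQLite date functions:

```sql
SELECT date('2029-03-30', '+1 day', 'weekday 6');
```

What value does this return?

2029-03-31

Advancing 1 more day within March lands on 2029-03-31.
`weekday 6` advances to the next Saturday; 2029-03-31 is already a Saturday, so it stays at 2029-03-31.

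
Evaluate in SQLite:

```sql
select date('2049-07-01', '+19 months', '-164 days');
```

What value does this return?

Adding +19 months to 2049-07-01 gives 2051-02-01.
Applying '-164 days' to 2051-02-01: counting 164 days back gives 2050-08-21.

2050-08-21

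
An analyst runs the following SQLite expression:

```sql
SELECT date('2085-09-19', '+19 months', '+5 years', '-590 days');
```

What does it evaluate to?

2090-09-07

Adding +19 months to 2085-09-19 gives 2087-04-19.
Adding +5 years to 2087-04-19 gives 2092-04-19.
Applying '-590 days' to 2092-04-19: counting 590 days back gives 2090-09-07.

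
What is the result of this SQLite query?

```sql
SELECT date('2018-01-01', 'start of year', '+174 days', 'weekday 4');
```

`start of year` rewinds 2018-01-01 to 2018-01-01.
Applying '+174 days' to 2018-01-01: counting 174 days forward gives 2018-06-24.
`weekday 4` advances to the next Thursday; 2018-06-24 is a Sunday, so it moves forward to 2018-06-28.

2018-06-28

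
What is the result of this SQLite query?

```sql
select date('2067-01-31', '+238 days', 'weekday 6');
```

2067-10-01

Applying '+238 days' to 2067-01-31: counting 238 days forward gives 2067-09-26.
`weekday 6` advances to the next Saturday; 2067-09-26 is a Monday, so it moves forward to 2067-10-01.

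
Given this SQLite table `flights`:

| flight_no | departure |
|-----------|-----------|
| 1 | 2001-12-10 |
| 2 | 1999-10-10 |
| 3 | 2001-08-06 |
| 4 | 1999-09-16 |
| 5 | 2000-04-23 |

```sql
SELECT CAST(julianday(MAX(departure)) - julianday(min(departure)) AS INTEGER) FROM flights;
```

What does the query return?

MIN = 1999-09-16, MAX = 2001-12-10.
14 days remain in September 1999 after the 16th (30 − 16).
Full months from October 1999 through November 2001 contribute their day counts.
Then 10 days into December 2001.
Total: 14 + 31 + 30 + 31 + 31 + 29 + 31 + 30 + 31 + 30 + 31 + 31 + 30 + 31 + 30 + 31 + 31 + 28 + 31 + 30 + 31 + 30 + 31 + 31 + 30 + 31 + 30 + 10 = 816.

816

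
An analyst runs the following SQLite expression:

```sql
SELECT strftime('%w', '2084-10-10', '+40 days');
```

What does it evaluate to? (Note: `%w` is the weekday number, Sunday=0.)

0

First apply '+40 days': 2084-10-10 → 2084-11-19.
2084-11-19 is a Sunday; with Sunday=0 that is 0.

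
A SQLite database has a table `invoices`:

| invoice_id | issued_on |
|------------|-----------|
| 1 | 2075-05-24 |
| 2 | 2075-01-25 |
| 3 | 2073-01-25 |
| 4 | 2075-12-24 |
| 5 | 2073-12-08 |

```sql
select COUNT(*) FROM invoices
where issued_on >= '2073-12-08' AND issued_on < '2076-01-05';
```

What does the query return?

4

Rows in [2073-12-08, 2076-01-05): 2075-05-24, 2075-01-25, 2075-12-24, 2073-12-08 → 4 rows.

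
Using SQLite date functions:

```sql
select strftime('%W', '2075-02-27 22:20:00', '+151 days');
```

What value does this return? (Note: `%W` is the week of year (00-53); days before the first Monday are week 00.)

First apply '+151 days': 2075-02-27 22:20:00 → 2075-07-28 22:20:00.
2075-07-28 is a Sunday. SQLite's %W counts Mondays since the year started; the result is 29.

29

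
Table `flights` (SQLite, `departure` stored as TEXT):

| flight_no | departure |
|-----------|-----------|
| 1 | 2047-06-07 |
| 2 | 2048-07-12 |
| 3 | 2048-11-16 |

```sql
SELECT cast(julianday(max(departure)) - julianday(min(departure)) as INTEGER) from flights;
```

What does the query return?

528

MIN = 2047-06-07, MAX = 2048-11-16.
23 days remain in June 2047 after the 7th (30 − 7).
Full months from July 2047 through October 2048 contribute their day counts.
Then 16 days into November 2048.
Total: 23 + 31 + 31 + 30 + 31 + 30 + 31 + 31 + 29 + 31 + 30 + 31 + 30 + 31 + 31 + 30 + 31 + 16 = 528.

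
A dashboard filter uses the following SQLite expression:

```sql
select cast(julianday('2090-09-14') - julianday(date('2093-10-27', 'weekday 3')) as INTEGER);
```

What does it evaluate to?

`weekday 3` advances to the next Wednesday; 2093-10-27 is a Tuesday, so it moves forward to 2093-10-28.
16 days remain in September 2090 after the 14th (30 − 14).
Full months from October 2090 through September 2093 contribute their day counts.
Then 28 days into October 2093.
Total: 16 + 31 + 30 + 31 + 31 + 28 + 31 + 30 + 31 + 30 + 31 + 31 + 30 + 31 + 30 + 31 + 31 + 29 + 31 + 30 + 31 + 30 + 31 + 31 + 30 + 31 + 30 + 31 + 31 + 28 + 31 + 30 + 31 + 30 + 31 + 31 + 30 + 28 = 1140.
The subtraction is earlier − later, so the result is −1140 → -1140.

-1140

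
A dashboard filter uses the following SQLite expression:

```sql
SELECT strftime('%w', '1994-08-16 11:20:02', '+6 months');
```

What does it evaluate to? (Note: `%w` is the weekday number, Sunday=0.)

First apply '+6 months': 1994-08-16 11:20:02 → 1995-02-16 11:20:02.
1995-02-16 is a Thursday; with Sunday=0 that is 4.

4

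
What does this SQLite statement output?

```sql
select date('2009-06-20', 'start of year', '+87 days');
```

`start of year` rewinds 2009-06-20 to 2009-01-01.
Applying '+87 days' to 2009-01-01: counting 87 days forward gives 2009-03-29.

2009-03-29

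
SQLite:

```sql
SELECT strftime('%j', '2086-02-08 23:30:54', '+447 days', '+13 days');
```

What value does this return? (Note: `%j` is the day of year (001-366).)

134

First apply '+447 days', '+13 days': 2086-02-08 23:30:54 → 2087-05-14 23:30:54.
Day-of-year for 2087-05-14: days since 2087-01-01 inclusive = 134, zero-padded to 134.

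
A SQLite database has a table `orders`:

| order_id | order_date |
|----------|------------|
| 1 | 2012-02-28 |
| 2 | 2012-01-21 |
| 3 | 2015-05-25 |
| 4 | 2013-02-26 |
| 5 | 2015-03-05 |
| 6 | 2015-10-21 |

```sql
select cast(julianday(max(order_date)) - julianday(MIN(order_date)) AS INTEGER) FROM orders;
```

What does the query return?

1369

MIN = 2012-01-21, MAX = 2015-10-21.
10 days remain in January 2012 after the 21st (31 − 21).
Full months from February 2012 through September 2015 contribute their day counts.
Then 21 days into October 2015.
Total: 10 + 29 + 31 + 30 + 31 + 30 + 31 + 31 + 30 + 31 + 30 + 31 + 31 + 28 + 31 + 30 + 31 + 30 + 31 + 31 + 30 + 31 + 30 + 31 + 31 + 28 + 31 + 30 + 31 + 30 + 31 + 31 + 30 + 31 + 30 + 31 + 31 + 28 + 31 + 30 + 31 + 30 + 31 + 31 + 30 + 21 = 1369.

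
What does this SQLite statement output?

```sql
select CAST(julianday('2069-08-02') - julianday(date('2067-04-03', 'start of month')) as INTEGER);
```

854

`start of month` rewinds 2067-04-03 to 2067-04-01.
29 days remain in April 2067 after the 1st (30 − 1).
Full months from May 2067 through July 2069 contribute their day counts.
Then 2 days into August 2069.
Total: 29 + 31 + 30 + 31 + 31 + 30 + 31 + 30 + 31 + 31 + 29 + 31 + 30 + 31 + 30 + 31 + 31 + 30 + 31 + 30 + 31 + 31 + 28 + 31 + 30 + 31 + 30 + 31 + 2 = 854.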